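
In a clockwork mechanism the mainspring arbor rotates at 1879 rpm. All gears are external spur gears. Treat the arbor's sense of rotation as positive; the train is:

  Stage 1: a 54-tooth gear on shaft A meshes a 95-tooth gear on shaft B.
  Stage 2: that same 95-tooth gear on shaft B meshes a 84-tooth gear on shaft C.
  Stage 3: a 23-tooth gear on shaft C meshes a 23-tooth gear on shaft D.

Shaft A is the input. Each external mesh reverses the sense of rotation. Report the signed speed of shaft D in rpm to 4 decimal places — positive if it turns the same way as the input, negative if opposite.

Stage 1 [54T→95T]: ω = 1879.0000×54/95 = 1068.0632 rpm, dir flips to −; running = −1068.0632
Stage 2 [95T→84T]: ω = 1068.0632×95/84 = 1207.9286 rpm, dir flips to +; running = +1207.9286
Stage 3 [23T→23T]: ω = 1207.9286×23/23 = 1207.9286 rpm, dir flips to −; running = −1207.9286

-1207.9286 rpm (opposite to input, |ω| = 1207.9286 rpm)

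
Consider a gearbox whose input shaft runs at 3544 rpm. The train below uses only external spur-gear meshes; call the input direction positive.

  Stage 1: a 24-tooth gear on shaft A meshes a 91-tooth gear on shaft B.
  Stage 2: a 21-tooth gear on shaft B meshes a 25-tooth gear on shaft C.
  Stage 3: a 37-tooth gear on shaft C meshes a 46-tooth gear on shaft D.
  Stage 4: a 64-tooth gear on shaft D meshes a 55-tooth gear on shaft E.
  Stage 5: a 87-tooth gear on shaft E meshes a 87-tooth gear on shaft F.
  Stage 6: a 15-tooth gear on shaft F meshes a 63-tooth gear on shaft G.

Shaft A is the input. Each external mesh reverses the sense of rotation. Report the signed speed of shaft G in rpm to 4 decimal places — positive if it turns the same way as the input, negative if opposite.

+174.9664 rpm (same as input, |ω| = 174.9664 rpm)

Stage 1 [24T→91T]: ω = 3544.0000×24/91 = 934.6813 rpm, dir flips to −; running = −934.6813
Stage 2 [21T→25T]: ω = 934.6813×21/25 = 785.1323 rpm, dir flips to +; running = +785.1323
Stage 3 [37T→46T]: ω = 785.1323×37/46 = 631.5195 rpm, dir flips to −; running = −631.5195
Stage 4 [64T→55T]: ω = 631.5195×64/55 = 734.8590 rpm, dir flips to +; running = +734.8590
Stage 5 [87T→87T]: ω = 734.8590×87/87 = 734.8590 rpm, dir flips to −; running = −734.8590
Stage 6 [15T→63T]: ω = 734.8590×15/63 = 174.9664 rpm, dir flips to +; running = +174.9664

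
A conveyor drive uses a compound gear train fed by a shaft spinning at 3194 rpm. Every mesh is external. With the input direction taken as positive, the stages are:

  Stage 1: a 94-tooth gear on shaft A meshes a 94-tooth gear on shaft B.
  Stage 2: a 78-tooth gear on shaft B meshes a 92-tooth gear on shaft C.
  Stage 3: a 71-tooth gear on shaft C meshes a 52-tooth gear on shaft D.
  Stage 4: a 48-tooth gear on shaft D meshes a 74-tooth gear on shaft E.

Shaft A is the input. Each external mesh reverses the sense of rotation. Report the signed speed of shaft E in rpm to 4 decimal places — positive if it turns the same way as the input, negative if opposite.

Stage 1 [94T→94T]: ω = 3194.0000×94/94 = 3194.0000 rpm, dir flips to −; running = −3194.0000
Stage 2 [78T→92T]: ω = 3194.0000×78/92 = 2707.9565 rpm, dir flips to +; running = +2707.9565
Stage 3 [71T→52T]: ω = 2707.9565×71/52 = 3697.4022 rpm, dir flips to −; running = −3697.4022
Stage 4 [48T→74T]: ω = 3697.4022×48/74 = 2398.3149 rpm, dir flips to +; running = +2398.3149

+2398.3149 rpm (same as input, |ω| = 2398.3149 rpm)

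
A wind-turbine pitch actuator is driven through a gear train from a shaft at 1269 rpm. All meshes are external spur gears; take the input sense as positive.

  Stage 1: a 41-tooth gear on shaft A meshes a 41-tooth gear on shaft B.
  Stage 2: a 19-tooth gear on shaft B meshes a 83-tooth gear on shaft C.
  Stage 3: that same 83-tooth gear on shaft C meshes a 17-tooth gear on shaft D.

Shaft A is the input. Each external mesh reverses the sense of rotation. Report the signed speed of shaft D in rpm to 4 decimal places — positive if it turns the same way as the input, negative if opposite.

Stage 1 [41T→41T]: ω = 1269.0000×41/41 = 1269.0000 rpm, dir flips to −; running = −1269.0000
Stage 2 [19T→83T]: ω = 1269.0000×19/83 = 290.4940 rpm, dir flips to +; running = +290.4940
Stage 3 [83T→17T]: ω = 290.4940×83/17 = 1418.2941 rpm, dir flips to −; running = −1418.2941

-1418.2941 rpm (opposite to input, |ω| = 1418.2941 rpm)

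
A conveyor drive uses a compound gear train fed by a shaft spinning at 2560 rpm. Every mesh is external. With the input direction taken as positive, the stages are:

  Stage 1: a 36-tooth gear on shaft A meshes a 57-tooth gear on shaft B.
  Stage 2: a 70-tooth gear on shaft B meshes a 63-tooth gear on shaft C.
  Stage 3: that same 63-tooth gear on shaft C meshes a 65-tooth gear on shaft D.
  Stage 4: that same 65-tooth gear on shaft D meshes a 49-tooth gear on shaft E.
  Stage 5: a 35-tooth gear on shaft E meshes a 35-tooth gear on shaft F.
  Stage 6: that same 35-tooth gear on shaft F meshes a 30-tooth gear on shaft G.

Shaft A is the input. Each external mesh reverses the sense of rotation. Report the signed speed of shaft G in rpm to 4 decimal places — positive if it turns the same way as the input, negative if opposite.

Stage 1 [36T→57T]: ω = 2560.0000×36/57 = 1616.8421 rpm, dir flips to −; running = −1616.8421
Stage 2 [70T→63T]: ω = 1616.8421×70/63 = 1796.4912 rpm, dir flips to +; running = +1796.4912
Stage 3 [63T→65T]: ω = 1796.4912×63/65 = 1741.2146 rpm, dir flips to −; running = −1741.2146
Stage 4 [65T→49T]: ω = 1741.2146×65/49 = 2309.7744 rpm, dir flips to +; running = +2309.7744
Stage 5 [35T→35T]: ω = 2309.7744×35/35 = 2309.7744 rpm, dir flips to −; running = −2309.7744
Stage 6 [35T→30T]: ω = 2309.7744×35/30 = 2694.7368 rpm, dir flips to +; running = +2694.7368

+2694.7368 rpm (same as input, |ω| = 2694.7368 rpm)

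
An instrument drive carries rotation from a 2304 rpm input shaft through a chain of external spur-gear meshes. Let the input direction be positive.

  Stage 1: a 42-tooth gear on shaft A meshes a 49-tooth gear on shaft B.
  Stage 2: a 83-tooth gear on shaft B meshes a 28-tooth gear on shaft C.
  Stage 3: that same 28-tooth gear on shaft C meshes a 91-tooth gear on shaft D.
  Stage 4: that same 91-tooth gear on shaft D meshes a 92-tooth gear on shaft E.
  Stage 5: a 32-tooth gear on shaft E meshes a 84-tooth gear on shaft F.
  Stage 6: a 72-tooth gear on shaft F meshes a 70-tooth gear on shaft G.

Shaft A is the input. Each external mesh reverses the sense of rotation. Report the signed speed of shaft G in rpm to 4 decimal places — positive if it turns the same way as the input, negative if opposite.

Stage 1 [42T→49T]: ω = 2304.0000×42/49 = 1974.8571 rpm, dir flips to −; running = −1974.8571
Stage 2 [83T→28T]: ω = 1974.8571×83/28 = 5854.0408 rpm, dir flips to +; running = +5854.0408
Stage 3 [28T→91T]: ω = 5854.0408×28/91 = 1801.2433 rpm, dir flips to −; running = −1801.2433
Stage 4 [91T→92T]: ω = 1801.2433×91/92 = 1781.6646 rpm, dir flips to +; running = +1781.6646
Stage 5 [32T→84T]: ω = 1781.6646×32/84 = 678.7294 rpm, dir flips to −; running = −678.7294
Stage 6 [72T→70T]: ω = 678.7294×72/70 = 698.1216 rpm, dir flips to +; running = +698.1216

+698.1216 rpm (same as input, |ω| = 698.1216 rpm)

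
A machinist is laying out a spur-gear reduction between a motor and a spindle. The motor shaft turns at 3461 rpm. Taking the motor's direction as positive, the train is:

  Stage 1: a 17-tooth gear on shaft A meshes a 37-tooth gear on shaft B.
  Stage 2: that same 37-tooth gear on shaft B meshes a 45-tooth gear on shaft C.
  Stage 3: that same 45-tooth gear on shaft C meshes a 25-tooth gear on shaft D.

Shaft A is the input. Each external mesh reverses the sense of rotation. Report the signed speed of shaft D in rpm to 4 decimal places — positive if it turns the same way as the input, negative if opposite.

Stage 1 [17T→37T]: ω = 3461.0000×17/37 = 1590.1892 rpm, dir flips to −; running = −1590.1892
Stage 2 [37T→45T]: ω = 1590.1892×37/45 = 1307.4889 rpm, dir flips to +; running = +1307.4889
Stage 3 [45T→25T]: ω = 1307.4889×45/25 = 2353.4800 rpm, dir flips to −; running = −2353.4800

-2353.4800 rpm (opposite to input, |ω| = 2353.4800 rpm)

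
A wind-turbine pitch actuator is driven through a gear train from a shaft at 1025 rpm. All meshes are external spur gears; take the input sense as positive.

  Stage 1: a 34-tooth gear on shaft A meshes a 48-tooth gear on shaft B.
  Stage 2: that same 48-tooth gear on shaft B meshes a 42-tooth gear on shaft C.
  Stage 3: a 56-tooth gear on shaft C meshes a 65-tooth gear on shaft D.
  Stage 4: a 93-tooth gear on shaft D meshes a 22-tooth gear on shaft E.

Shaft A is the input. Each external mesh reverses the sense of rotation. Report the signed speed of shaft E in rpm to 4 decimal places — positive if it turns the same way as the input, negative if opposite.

Stage 1 [34T→48T]: ω = 1025.0000×34/48 = 726.0417 rpm, dir flips to −; running = −726.0417
Stage 2 [48T→42T]: ω = 726.0417×48/42 = 829.7619 rpm, dir flips to +; running = +829.7619
Stage 3 [56T→65T]: ω = 829.7619×56/65 = 714.8718 rpm, dir flips to −; running = −714.8718
Stage 4 [93T→22T]: ω = 714.8718×93/22 = 3021.9580 rpm, dir flips to +; running = +3021.9580

+3021.9580 rpm (same as input, |ω| = 3021.9580 rpm)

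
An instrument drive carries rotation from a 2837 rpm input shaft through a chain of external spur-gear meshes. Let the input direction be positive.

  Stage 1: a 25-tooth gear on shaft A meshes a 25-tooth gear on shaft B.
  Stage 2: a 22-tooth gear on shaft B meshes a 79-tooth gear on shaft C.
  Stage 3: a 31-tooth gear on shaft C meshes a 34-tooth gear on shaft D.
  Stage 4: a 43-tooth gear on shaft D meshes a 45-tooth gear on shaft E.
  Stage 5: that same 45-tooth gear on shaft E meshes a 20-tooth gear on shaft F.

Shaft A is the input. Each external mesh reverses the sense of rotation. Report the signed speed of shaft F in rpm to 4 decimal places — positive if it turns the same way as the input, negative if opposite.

-1548.7316 rpm (opposite to input, |ω| = 1548.7316 rpm)

Stage 1 [25T→25T]: ω = 2837.0000×25/25 = 2837.0000 rpm, dir flips to −; running = −2837.0000
Stage 2 [22T→79T]: ω = 2837.0000×22/79 = 790.0506 rpm, dir flips to +; running = +790.0506
Stage 3 [31T→34T]: ω = 790.0506×31/34 = 720.3403 rpm, dir flips to −; running = −720.3403
Stage 4 [43T→45T]: ω = 720.3403×43/45 = 688.3252 rpm, dir flips to +; running = +688.3252
Stage 5 [45T→20T]: ω = 688.3252×45/20 = 1548.7316 rpm, dir flips to −; running = −1548.7316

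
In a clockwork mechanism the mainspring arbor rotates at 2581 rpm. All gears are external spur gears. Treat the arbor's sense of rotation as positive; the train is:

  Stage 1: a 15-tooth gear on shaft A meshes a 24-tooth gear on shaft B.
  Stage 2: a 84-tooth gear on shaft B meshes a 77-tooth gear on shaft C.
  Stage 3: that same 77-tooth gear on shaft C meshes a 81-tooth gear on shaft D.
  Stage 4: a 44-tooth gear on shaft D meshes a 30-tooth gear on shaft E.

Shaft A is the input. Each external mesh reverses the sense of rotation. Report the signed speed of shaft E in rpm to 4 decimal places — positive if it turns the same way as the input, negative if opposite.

Stage 1 [15T→24T]: ω = 2581.0000×15/24 = 1613.1250 rpm, dir flips to −; running = −1613.1250
Stage 2 [84T→77T]: ω = 1613.1250×84/77 = 1759.7727 rpm, dir flips to +; running = +1759.7727
Stage 3 [77T→81T]: ω = 1759.7727×77/81 = 1672.8704 rpm, dir flips to −; running = −1672.8704
Stage 4 [44T→30T]: ω = 1672.8704×44/30 = 2453.5432 rpm, dir flips to +; running = +2453.5432

+2453.5432 rpm (same as input, |ω| = 2453.5432 rpm)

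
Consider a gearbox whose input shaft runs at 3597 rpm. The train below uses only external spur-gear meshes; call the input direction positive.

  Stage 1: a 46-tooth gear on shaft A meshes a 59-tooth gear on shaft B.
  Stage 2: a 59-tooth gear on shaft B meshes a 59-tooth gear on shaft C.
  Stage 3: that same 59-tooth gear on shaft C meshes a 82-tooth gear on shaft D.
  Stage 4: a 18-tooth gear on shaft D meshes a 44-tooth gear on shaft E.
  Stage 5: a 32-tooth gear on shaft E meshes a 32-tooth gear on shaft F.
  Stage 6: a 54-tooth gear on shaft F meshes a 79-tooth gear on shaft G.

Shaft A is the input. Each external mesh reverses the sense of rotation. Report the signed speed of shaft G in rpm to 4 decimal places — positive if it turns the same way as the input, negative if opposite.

Stage 1 [46T→59T]: ω = 3597.0000×46/59 = 2804.4407 rpm, dir flips to −; running = −2804.4407
Stage 2 [59T→59T]: ω = 2804.4407×59/59 = 2804.4407 rpm, dir flips to +; running = +2804.4407
Stage 3 [59T→82T]: ω = 2804.4407×59/82 = 2017.8293 rpm, dir flips to −; running = −2017.8293
Stage 4 [18T→44T]: ω = 2017.8293×18/44 = 825.4756 rpm, dir flips to +; running = +825.4756
Stage 5 [32T→32T]: ω = 825.4756×32/32 = 825.4756 rpm, dir flips to −; running = −825.4756
Stage 6 [54T→79T]: ω = 825.4756×54/79 = 564.2492 rpm, dir flips to +; running = +564.2492

+564.2492 rpm (same as input, |ω| = 564.2492 rpm)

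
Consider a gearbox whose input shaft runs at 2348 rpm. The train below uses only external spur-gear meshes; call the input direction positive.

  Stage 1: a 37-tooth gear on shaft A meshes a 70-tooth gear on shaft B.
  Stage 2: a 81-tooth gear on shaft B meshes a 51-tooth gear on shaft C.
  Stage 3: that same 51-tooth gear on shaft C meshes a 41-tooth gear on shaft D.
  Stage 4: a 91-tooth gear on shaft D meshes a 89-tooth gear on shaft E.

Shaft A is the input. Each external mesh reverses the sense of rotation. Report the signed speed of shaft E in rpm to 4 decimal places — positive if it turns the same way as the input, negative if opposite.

+2506.9999 rpm (same as input, |ω| = 2506.9999 rpm)

Stage 1 [37T→70T]: ω = 2348.0000×37/70 = 1241.0857 rpm, dir flips to −; running = −1241.0857
Stage 2 [81T→51T]: ω = 1241.0857×81/51 = 1971.1361 rpm, dir flips to +; running = +1971.1361
Stage 3 [51T→41T]: ω = 1971.1361×51/41 = 2451.9010 rpm, dir flips to −; running = −2451.9010
Stage 4 [91T→89T]: ω = 2451.9010×91/89 = 2506.9999 rpm, dir flips to +; running = +2506.9999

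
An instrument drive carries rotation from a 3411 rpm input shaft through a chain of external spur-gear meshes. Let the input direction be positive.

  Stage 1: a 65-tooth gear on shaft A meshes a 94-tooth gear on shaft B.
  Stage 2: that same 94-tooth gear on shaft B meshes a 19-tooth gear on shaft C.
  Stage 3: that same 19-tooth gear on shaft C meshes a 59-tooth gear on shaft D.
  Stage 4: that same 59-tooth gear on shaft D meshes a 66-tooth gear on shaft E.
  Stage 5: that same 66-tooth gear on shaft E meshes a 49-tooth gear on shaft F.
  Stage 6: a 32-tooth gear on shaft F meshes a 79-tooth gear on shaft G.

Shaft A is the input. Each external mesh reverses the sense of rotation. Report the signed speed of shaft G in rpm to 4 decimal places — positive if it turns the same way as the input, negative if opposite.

Stage 1 [65T→94T]: ω = 3411.0000×65/94 = 2358.6702 rpm, dir flips to −; running = −2358.6702
Stage 2 [94T→19T]: ω = 2358.6702×94/19 = 11669.2105 rpm, dir flips to +; running = +11669.2105
Stage 3 [19T→59T]: ω = 11669.2105×19/59 = 3757.8814 rpm, dir flips to −; running = −3757.8814
Stage 4 [59T→66T]: ω = 3757.8814×59/66 = 3359.3182 rpm, dir flips to +; running = +3359.3182
Stage 5 [66T→49T]: ω = 3359.3182×66/49 = 4524.7959 rpm, dir flips to −; running = −4524.7959
Stage 6 [32T→79T]: ω = 4524.7959×32/79 = 1832.8287 rpm, dir flips to +; running = +1832.8287

+1832.8287 rpm (same as input, |ω| = 1832.8287 rpm)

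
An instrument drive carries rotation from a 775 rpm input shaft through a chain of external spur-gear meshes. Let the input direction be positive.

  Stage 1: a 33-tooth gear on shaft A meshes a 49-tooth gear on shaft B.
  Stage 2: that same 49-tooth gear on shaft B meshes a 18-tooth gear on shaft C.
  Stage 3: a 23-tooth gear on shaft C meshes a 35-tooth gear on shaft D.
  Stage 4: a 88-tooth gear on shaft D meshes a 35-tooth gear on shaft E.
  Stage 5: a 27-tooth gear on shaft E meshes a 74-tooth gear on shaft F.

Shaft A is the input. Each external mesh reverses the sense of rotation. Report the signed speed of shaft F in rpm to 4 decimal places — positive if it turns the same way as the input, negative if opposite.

-856.5438 rpm (opposite to input, |ω| = 856.5438 rpm)

Stage 1 [33T→49T]: ω = 775.0000×33/49 = 521.9388 rpm, dir flips to −; running = −521.9388
Stage 2 [49T→18T]: ω = 521.9388×49/18 = 1420.8333 rpm, dir flips to +; running = +1420.8333
Stage 3 [23T→35T]: ω = 1420.8333×23/35 = 933.6905 rpm, dir flips to −; running = −933.6905
Stage 4 [88T→35T]: ω = 933.6905×88/35 = 2347.5646 rpm, dir flips to +; running = +2347.5646
Stage 5 [27T→74T]: ω = 2347.5646×27/74 = 856.5438 rpm, dir flips to −; running = −856.5438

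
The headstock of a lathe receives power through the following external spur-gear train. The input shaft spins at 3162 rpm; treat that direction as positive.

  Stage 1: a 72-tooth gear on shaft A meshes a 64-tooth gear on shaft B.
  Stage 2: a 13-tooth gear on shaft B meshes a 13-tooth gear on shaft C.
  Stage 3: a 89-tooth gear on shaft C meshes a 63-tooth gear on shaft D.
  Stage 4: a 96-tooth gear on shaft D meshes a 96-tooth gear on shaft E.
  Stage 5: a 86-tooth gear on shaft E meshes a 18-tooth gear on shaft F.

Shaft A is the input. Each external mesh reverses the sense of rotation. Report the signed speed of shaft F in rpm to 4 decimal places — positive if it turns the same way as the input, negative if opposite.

Stage 1 [72T→64T]: ω = 3162.0000×72/64 = 3557.2500 rpm, dir flips to −; running = −3557.2500
Stage 2 [13T→13T]: ω = 3557.2500×13/13 = 3557.2500 rpm, dir flips to +; running = +3557.2500
Stage 3 [89T→63T]: ω = 3557.2500×89/63 = 5025.3214 rpm, dir flips to −; running = −5025.3214
Stage 4 [96T→96T]: ω = 5025.3214×96/96 = 5025.3214 rpm, dir flips to +; running = +5025.3214
Stage 5 [86T→18T]: ω = 5025.3214×86/18 = 24009.8690 rpm, dir flips to −; running = −24009.8690

-24009.8690 rpm (opposite to input, |ω| = 24009.8690 rpm)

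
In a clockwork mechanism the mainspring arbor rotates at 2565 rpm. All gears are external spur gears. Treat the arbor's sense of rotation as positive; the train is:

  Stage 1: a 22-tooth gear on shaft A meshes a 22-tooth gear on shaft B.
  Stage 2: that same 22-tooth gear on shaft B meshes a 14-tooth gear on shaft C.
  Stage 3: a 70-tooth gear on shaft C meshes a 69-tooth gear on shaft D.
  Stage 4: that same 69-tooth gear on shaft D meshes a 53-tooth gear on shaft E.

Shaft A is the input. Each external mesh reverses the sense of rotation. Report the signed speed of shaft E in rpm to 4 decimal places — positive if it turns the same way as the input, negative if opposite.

Stage 1 [22T→22T]: ω = 2565.0000×22/22 = 2565.0000 rpm, dir flips to −; running = −2565.0000
Stage 2 [22T→14T]: ω = 2565.0000×22/14 = 4030.7143 rpm, dir flips to +; running = +4030.7143
Stage 3 [70T→69T]: ω = 4030.7143×70/69 = 4089.1304 rpm, dir flips to −; running = −4089.1304
Stage 4 [69T→53T]: ω = 4089.1304×69/53 = 5323.5849 rpm, dir flips to +; running = +5323.5849

+5323.5849 rpm (same as input, |ω| = 5323.5849 rpm)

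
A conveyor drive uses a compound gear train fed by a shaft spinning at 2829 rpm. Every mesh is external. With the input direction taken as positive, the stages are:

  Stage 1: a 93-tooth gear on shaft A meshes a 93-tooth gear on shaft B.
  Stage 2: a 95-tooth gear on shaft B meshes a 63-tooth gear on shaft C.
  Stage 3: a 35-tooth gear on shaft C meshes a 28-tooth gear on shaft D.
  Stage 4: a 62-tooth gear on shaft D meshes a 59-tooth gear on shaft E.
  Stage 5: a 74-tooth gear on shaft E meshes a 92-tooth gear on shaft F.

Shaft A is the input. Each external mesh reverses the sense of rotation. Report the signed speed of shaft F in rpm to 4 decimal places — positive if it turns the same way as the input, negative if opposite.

Stage 1 [93T→93T]: ω = 2829.0000×93/93 = 2829.0000 rpm, dir flips to −; running = −2829.0000
Stage 2 [95T→63T]: ω = 2829.0000×95/63 = 4265.9524 rpm, dir flips to +; running = +4265.9524
Stage 3 [35T→28T]: ω = 4265.9524×35/28 = 5332.4405 rpm, dir flips to −; running = −5332.4405
Stage 4 [62T→59T]: ω = 5332.4405×62/59 = 5603.5815 rpm, dir flips to +; running = +5603.5815
Stage 5 [74T→92T]: ω = 5603.5815×74/92 = 4507.2286 rpm, dir flips to −; running = −4507.2286

-4507.2286 rpm (opposite to input, |ω| = 4507.2286 rpm)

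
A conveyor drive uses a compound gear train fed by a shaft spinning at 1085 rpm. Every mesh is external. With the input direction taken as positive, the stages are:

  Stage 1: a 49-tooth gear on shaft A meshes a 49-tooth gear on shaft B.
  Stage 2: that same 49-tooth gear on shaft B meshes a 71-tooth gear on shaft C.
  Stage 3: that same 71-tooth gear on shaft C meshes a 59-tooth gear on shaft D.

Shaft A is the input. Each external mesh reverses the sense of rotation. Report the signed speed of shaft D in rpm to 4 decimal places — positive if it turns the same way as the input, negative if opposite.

-901.1017 rpm (opposite to input, |ω| = 901.1017 rpm)

Stage 1 [49T→49T]: ω = 1085.0000×49/49 = 1085.0000 rpm, dir flips to −; running = −1085.0000
Stage 2 [49T→71T]: ω = 1085.0000×49/71 = 748.8028 rpm, dir flips to +; running = +748.8028
Stage 3 [71T→59T]: ω = 748.8028×71/59 = 901.1017 rpm, dir flips to −; running = −901.1017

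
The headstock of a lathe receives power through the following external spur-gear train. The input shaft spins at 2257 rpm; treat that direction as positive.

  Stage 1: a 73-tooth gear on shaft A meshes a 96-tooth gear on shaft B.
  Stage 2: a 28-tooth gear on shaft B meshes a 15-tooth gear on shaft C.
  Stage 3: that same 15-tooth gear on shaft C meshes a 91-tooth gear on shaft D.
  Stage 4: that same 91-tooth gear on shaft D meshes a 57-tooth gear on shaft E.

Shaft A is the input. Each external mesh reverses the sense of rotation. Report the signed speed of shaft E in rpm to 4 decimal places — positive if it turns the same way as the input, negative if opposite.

+843.0753 rpm (same as input, |ω| = 843.0753 rpm)

Stage 1 [73T→96T]: ω = 2257.0000×73/96 = 1716.2604 rpm, dir flips to −; running = −1716.2604
Stage 2 [28T→15T]: ω = 1716.2604×28/15 = 3203.6861 rpm, dir flips to +; running = +3203.6861
Stage 3 [15T→91T]: ω = 3203.6861×15/91 = 528.0801 rpm, dir flips to −; running = −528.0801
Stage 4 [91T→57T]: ω = 528.0801×91/57 = 843.0753 rpm, dir flips to +; running = +843.0753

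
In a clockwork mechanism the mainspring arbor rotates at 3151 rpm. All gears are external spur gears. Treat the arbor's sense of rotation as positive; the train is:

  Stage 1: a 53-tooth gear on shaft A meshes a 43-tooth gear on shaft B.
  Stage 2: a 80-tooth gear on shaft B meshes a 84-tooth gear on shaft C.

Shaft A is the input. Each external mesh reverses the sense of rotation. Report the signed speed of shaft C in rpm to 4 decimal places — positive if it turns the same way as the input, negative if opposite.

+3698.8483 rpm (same as input, |ω| = 3698.8483 rpm)

Stage 1 [53T→43T]: ω = 3151.0000×53/43 = 3883.7907 rpm, dir flips to −; running = −3883.7907
Stage 2 [80T→84T]: ω = 3883.7907×80/84 = 3698.8483 rpm, dir flips to +; running = +3698.8483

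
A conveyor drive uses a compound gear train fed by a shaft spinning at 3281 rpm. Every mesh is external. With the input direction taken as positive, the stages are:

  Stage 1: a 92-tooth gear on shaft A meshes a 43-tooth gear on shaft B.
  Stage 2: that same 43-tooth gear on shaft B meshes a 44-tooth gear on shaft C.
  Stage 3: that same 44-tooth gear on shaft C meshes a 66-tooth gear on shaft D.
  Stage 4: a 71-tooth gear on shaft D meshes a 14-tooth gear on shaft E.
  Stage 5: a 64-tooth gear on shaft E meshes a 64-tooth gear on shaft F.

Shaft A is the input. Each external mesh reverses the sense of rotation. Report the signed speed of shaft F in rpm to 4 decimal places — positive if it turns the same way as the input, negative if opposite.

-23194.2554 rpm (opposite to input, |ω| = 23194.2554 rpm)

Stage 1 [92T→43T]: ω = 3281.0000×92/43 = 7019.8140 rpm, dir flips to −; running = −7019.8140
Stage 2 [43T→44T]: ω = 7019.8140×43/44 = 6860.2727 rpm, dir flips to +; running = +6860.2727
Stage 3 [44T→66T]: ω = 6860.2727×44/66 = 4573.5152 rpm, dir flips to −; running = −4573.5152
Stage 4 [71T→14T]: ω = 4573.5152×71/14 = 23194.2554 rpm, dir flips to +; running = +23194.2554
Stage 5 [64T→64T]: ω = 23194.2554×64/64 = 23194.2554 rpm, dir flips to −; running = −23194.2554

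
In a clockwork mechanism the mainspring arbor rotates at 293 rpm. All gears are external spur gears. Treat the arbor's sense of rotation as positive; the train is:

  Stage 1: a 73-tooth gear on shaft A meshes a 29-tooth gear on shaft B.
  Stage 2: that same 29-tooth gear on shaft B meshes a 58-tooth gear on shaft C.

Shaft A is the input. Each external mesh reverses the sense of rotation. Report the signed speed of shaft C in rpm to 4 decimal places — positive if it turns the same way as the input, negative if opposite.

Stage 1 [73T→29T]: ω = 293.0000×73/29 = 737.5517 rpm, dir flips to −; running = −737.5517
Stage 2 [29T→58T]: ω = 737.5517×29/58 = 368.7759 rpm, dir flips to +; running = +368.7759

+368.7759 rpm (same as input, |ω| = 368.7759 rpm)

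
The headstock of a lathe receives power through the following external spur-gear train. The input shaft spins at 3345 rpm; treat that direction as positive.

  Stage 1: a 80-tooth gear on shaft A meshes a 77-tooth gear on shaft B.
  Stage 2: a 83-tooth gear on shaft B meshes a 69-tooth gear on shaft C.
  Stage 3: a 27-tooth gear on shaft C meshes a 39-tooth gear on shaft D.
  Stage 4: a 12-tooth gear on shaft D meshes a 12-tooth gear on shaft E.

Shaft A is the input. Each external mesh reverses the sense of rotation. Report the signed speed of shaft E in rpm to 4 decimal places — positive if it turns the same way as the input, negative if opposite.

+2894.1667 rpm (same as input, |ω| = 2894.1667 rpm)

Stage 1 [80T→77T]: ω = 3345.0000×80/77 = 3475.3247 rpm, dir flips to −; running = −3475.3247
Stage 2 [83T→69T]: ω = 3475.3247×83/69 = 4180.4630 rpm, dir flips to +; running = +4180.4630
Stage 3 [27T→39T]: ω = 4180.4630×27/39 = 2894.1667 rpm, dir flips to −; running = −2894.1667
Stage 4 [12T→12T]: ω = 2894.1667×12/12 = 2894.1667 rpm, dir flips to +; running = +2894.1667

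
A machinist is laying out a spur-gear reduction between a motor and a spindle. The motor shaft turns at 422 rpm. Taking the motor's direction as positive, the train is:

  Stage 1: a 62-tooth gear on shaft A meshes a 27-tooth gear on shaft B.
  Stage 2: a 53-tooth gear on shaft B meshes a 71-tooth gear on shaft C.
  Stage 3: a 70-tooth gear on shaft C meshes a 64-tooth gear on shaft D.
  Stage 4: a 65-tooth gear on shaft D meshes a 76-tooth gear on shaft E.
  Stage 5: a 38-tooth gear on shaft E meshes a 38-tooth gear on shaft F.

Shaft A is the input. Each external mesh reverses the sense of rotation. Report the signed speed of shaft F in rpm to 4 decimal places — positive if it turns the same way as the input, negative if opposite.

Stage 1 [62T→27T]: ω = 422.0000×62/27 = 969.0370 rpm, dir flips to −; running = −969.0370
Stage 2 [53T→71T]: ω = 969.0370×53/71 = 723.3657 rpm, dir flips to +; running = +723.3657
Stage 3 [70T→64T]: ω = 723.3657×70/64 = 791.1812 rpm, dir flips to −; running = −791.1812
Stage 4 [65T→76T]: ω = 791.1812×65/76 = 676.6681 rpm, dir flips to +; running = +676.6681
Stage 5 [38T→38T]: ω = 676.6681×38/38 = 676.6681 rpm, dir flips to −; running = −676.6681

-676.6681 rpm (opposite to input, |ω| = 676.6681 rpm)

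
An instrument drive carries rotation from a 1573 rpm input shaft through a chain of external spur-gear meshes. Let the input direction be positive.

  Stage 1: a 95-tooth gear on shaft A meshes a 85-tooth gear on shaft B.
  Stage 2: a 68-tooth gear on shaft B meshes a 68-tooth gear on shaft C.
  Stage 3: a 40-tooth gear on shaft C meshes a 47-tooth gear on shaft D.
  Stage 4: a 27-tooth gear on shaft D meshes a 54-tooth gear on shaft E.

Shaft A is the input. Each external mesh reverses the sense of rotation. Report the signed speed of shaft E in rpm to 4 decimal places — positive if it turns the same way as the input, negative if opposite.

+748.1101 rpm (same as input, |ω| = 748.1101 rpm)

Stage 1 [95T→85T]: ω = 1573.0000×95/85 = 1758.0588 rpm, dir flips to −; running = −1758.0588
Stage 2 [68T→68T]: ω = 1758.0588×68/68 = 1758.0588 rpm, dir flips to +; running = +1758.0588
Stage 3 [40T→47T]: ω = 1758.0588×40/47 = 1496.2203 rpm, dir flips to −; running = −1496.2203
Stage 4 [27T→54T]: ω = 1496.2203×27/54 = 748.1101 rpm, dir flips to +; running = +748.1101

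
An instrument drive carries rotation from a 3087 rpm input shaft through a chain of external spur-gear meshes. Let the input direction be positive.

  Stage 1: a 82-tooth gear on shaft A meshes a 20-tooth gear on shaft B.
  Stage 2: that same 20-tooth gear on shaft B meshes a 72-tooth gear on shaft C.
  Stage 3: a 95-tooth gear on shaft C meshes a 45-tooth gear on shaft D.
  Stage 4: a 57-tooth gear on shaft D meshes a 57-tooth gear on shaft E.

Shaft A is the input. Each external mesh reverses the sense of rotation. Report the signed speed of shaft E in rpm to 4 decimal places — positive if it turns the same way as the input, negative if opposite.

+7422.1389 rpm (same as input, |ω| = 7422.1389 rpm)

Stage 1 [82T→20T]: ω = 3087.0000×82/20 = 12656.7000 rpm, dir flips to −; running = −12656.7000
Stage 2 [20T→72T]: ω = 12656.7000×20/72 = 3515.7500 rpm, dir flips to +; running = +3515.7500
Stage 3 [95T→45T]: ω = 3515.7500×95/45 = 7422.1389 rpm, dir flips to −; running = −7422.1389
Stage 4 [57T→57T]: ω = 7422.1389×57/57 = 7422.1389 rpm, dir flips to +; running = +7422.1389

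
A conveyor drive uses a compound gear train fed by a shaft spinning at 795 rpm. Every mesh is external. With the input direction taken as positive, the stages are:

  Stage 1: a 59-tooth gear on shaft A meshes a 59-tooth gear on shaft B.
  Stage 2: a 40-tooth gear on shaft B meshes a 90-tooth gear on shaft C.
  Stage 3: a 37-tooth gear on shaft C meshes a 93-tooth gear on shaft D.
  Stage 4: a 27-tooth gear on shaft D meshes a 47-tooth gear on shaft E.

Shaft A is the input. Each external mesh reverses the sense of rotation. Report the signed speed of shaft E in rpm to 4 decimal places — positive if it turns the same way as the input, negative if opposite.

+80.7550 rpm (same as input, |ω| = 80.7550 rpm)

Stage 1 [59T→59T]: ω = 795.0000×59/59 = 795.0000 rpm, dir flips to −; running = −795.0000
Stage 2 [40T→90T]: ω = 795.0000×40/90 = 353.3333 rpm, dir flips to +; running = +353.3333
Stage 3 [37T→93T]: ω = 353.3333×37/93 = 140.5735 rpm, dir flips to −; running = −140.5735
Stage 4 [27T→47T]: ω = 140.5735×27/47 = 80.7550 rpm, dir flips to +; running = +80.7550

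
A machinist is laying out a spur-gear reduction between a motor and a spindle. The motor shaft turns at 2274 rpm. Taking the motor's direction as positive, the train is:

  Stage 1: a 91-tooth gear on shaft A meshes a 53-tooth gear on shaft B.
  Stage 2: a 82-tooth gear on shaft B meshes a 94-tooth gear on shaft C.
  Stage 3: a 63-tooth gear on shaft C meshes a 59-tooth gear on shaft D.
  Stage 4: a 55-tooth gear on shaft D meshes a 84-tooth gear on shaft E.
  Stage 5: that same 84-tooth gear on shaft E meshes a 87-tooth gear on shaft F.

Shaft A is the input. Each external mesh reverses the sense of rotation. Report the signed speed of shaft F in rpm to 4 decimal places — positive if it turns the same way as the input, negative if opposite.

-2299.1852 rpm (opposite to input, |ω| = 2299.1852 rpm)

Stage 1 [91T→53T]: ω = 2274.0000×91/53 = 3904.4151 rpm, dir flips to −; running = −3904.4151
Stage 2 [82T→94T]: ω = 3904.4151×82/94 = 3405.9791 rpm, dir flips to +; running = +3405.9791
Stage 3 [63T→59T]: ω = 3405.9791×63/59 = 3636.8930 rpm, dir flips to −; running = −3636.8930
Stage 4 [55T→84T]: ω = 3636.8930×55/84 = 2381.2990 rpm, dir flips to +; running = +2381.2990
Stage 5 [84T→87T]: ω = 2381.2990×84/87 = 2299.1852 rpm, dir flips to −; running = −2299.1852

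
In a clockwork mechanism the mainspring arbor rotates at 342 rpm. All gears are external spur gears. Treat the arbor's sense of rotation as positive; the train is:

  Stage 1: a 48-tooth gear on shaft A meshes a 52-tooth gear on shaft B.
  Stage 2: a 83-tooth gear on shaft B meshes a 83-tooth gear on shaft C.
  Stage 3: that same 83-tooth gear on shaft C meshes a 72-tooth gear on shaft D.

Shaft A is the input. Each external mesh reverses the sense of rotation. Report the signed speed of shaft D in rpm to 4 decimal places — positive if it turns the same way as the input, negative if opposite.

-363.9231 rpm (opposite to input, |ω| = 363.9231 rpm)

Stage 1 [48T→52T]: ω = 342.0000×48/52 = 315.6923 rpm, dir flips to −; running = −315.6923
Stage 2 [83T→83T]: ω = 315.6923×83/83 = 315.6923 rpm, dir flips to +; running = +315.6923
Stage 3 [83T→72T]: ω = 315.6923×83/72 = 363.9231 rpm, dir flips to −; running = −363.9231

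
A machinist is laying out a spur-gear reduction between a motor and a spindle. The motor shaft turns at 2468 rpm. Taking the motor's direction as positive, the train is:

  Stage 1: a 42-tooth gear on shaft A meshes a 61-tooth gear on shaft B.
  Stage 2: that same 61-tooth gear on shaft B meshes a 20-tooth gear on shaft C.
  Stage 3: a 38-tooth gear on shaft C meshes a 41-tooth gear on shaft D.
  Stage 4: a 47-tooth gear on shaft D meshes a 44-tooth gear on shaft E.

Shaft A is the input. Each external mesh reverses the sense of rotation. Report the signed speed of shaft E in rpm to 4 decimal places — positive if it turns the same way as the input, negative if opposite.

Stage 1 [42T→61T]: ω = 2468.0000×42/61 = 1699.2787 rpm, dir flips to −; running = −1699.2787
Stage 2 [61T→20T]: ω = 1699.2787×61/20 = 5182.8000 rpm, dir flips to +; running = +5182.8000
Stage 3 [38T→41T]: ω = 5182.8000×38/41 = 4803.5707 rpm, dir flips to −; running = −4803.5707
Stage 4 [47T→44T]: ω = 4803.5707×47/44 = 5131.0869 rpm, dir flips to +; running = +5131.0869

+5131.0869 rpm (same as input, |ω| = 5131.0869 rpm)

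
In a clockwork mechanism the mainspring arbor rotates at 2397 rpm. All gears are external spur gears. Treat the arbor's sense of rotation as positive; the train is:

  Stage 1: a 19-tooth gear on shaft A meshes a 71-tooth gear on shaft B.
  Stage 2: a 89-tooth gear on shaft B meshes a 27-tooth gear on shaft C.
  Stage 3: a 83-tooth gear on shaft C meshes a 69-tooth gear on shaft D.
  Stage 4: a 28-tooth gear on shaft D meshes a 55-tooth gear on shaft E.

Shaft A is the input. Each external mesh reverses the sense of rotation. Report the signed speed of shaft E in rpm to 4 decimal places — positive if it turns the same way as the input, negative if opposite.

+1294.8333 rpm (same as input, |ω| = 1294.8333 rpm)

Stage 1 [19T→71T]: ω = 2397.0000×19/71 = 641.4507 rpm, dir flips to −; running = −641.4507
Stage 2 [89T→27T]: ω = 641.4507×89/27 = 2114.4116 rpm, dir flips to +; running = +2114.4116
Stage 3 [83T→69T]: ω = 2114.4116×83/69 = 2543.4226 rpm, dir flips to −; running = −2543.4226
Stage 4 [28T→55T]: ω = 2543.4226×28/55 = 1294.8333 rpm, dir flips to +; running = +1294.8333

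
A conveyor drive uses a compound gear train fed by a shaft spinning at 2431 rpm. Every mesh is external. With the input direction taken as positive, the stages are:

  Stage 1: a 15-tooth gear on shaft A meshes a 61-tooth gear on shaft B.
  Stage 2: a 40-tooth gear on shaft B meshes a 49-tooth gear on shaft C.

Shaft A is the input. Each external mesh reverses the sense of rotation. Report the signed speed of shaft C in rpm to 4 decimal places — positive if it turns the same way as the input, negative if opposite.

+487.9893 rpm (same as input, |ω| = 487.9893 rpm)

Stage 1 [15T→61T]: ω = 2431.0000×15/61 = 597.7869 rpm, dir flips to −; running = −597.7869
Stage 2 [40T→49T]: ω = 597.7869×40/49 = 487.9893 rpm, dir flips to +; running = +487.9893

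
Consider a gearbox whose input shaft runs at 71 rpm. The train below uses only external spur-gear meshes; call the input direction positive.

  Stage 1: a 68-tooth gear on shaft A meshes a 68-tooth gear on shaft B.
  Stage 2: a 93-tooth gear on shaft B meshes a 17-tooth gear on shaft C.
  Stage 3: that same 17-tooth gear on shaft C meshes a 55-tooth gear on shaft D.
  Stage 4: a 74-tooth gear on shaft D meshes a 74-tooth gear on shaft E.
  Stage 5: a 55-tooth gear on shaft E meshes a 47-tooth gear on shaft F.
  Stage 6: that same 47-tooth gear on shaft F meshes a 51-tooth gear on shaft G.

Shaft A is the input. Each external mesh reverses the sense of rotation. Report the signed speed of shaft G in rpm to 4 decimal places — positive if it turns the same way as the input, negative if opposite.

Stage 1 [68T→68T]: ω = 71.0000×68/68 = 71.0000 rpm, dir flips to −; running = −71.0000
Stage 2 [93T→17T]: ω = 71.0000×93/17 = 388.4118 rpm, dir flips to +; running = +388.4118
Stage 3 [17T→55T]: ω = 388.4118×17/55 = 120.0545 rpm, dir flips to −; running = −120.0545
Stage 4 [74T→74T]: ω = 120.0545×74/74 = 120.0545 rpm, dir flips to +; running = +120.0545
Stage 5 [55T→47T]: ω = 120.0545×55/47 = 140.4894 rpm, dir flips to −; running = −140.4894
Stage 6 [47T→51T]: ω = 140.4894×47/51 = 129.4706 rpm, dir flips to +; running = +129.4706

+129.4706 rpm (same as input, |ω| = 129.4706 rpm)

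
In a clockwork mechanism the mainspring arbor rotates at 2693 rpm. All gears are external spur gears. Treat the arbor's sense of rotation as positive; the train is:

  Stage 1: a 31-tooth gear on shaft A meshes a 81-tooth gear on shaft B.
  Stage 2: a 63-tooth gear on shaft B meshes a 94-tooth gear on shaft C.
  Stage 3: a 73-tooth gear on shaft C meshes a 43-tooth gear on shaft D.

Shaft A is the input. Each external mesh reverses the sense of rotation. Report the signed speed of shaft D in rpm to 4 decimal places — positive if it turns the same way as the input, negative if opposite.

Stage 1 [31T→81T]: ω = 2693.0000×31/81 = 1030.6543 rpm, dir flips to −; running = −1030.6543
Stage 2 [63T→94T]: ω = 1030.6543×63/94 = 690.7577 rpm, dir flips to +; running = +690.7577
Stage 3 [73T→43T]: ω = 690.7577×73/43 = 1172.6816 rpm, dir flips to −; running = −1172.6816

-1172.6816 rpm (opposite to input, |ω| = 1172.6816 rpm)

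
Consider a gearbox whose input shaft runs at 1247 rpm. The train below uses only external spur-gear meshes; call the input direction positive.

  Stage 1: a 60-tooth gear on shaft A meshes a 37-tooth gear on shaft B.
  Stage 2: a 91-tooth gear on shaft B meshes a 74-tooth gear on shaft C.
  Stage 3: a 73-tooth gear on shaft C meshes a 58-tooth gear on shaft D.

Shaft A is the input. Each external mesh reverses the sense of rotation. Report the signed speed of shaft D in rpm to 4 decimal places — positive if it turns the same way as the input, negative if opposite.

-3129.8283 rpm (opposite to input, |ω| = 3129.8283 rpm)

Stage 1 [60T→37T]: ω = 1247.0000×60/37 = 2022.1622 rpm, dir flips to −; running = −2022.1622
Stage 2 [91T→74T]: ω = 2022.1622×91/74 = 2486.7129 rpm, dir flips to +; running = +2486.7129
Stage 3 [73T→58T]: ω = 2486.7129×73/58 = 3129.8283 rpm, dir flips to −; running = −3129.8283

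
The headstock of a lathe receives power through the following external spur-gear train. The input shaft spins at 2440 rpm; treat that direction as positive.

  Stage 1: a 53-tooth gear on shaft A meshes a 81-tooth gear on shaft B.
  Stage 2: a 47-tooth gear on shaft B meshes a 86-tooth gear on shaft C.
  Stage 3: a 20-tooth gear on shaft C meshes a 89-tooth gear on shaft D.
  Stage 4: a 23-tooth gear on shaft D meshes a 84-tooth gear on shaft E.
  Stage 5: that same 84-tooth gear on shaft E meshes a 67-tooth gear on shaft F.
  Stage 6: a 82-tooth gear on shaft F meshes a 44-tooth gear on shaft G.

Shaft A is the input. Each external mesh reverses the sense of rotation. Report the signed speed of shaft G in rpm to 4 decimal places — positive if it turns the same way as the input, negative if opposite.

Stage 1 [53T→81T]: ω = 2440.0000×53/81 = 1596.5432 rpm, dir flips to −; running = −1596.5432
Stage 2 [47T→86T]: ω = 1596.5432×47/86 = 872.5294 rpm, dir flips to +; running = +872.5294
Stage 3 [20T→89T]: ω = 872.5294×20/89 = 196.0740 rpm, dir flips to −; running = −196.0740
Stage 4 [23T→84T]: ω = 196.0740×23/84 = 53.6869 rpm, dir flips to +; running = +53.6869
Stage 5 [84T→67T]: ω = 53.6869×84/67 = 67.3090 rpm, dir flips to −; running = −67.3090
Stage 6 [82T→44T]: ω = 67.3090×82/44 = 125.4395 rpm, dir flips to +; running = +125.4395

+125.4395 rpm (same as input, |ω| = 125.4395 rpm)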